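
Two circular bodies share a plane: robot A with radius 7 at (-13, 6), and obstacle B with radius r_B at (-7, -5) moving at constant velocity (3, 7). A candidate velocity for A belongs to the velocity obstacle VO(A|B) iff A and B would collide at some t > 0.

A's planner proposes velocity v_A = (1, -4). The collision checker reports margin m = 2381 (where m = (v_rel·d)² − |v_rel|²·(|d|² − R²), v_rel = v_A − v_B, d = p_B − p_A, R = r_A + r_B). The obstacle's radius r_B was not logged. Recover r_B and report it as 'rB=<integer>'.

m = 2381
d = (6, -11);  v_rel = (-2, -11),  |v_rel|² = 125
v_rel×d = (-2)·(-11) − (-11)·(6) = 88
since m = R²·125 − 88²:  R² = (7744 + 2381) / 125 = 81
R = √81 = 9  ⇒  r_B = 9 − 7 = 2

rB=2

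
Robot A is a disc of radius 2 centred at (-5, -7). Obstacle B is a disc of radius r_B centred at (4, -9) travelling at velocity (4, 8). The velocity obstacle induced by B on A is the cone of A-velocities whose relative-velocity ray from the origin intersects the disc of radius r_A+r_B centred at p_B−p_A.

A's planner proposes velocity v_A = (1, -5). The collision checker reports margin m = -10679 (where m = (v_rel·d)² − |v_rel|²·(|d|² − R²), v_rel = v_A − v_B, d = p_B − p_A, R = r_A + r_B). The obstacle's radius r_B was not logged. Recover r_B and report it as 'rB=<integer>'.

m = -10679
d = (9, -2);  v_rel = (-3, -13),  |v_rel|² = 178
v_rel×d = (-3)·(-2) − (-13)·(9) = 123
since m = R²·178 − 123²:  R² = (15129 + -10679) / 178 = 25
R = √25 = 5  ⇒  r_B = 5 − 2 = 3

rB=3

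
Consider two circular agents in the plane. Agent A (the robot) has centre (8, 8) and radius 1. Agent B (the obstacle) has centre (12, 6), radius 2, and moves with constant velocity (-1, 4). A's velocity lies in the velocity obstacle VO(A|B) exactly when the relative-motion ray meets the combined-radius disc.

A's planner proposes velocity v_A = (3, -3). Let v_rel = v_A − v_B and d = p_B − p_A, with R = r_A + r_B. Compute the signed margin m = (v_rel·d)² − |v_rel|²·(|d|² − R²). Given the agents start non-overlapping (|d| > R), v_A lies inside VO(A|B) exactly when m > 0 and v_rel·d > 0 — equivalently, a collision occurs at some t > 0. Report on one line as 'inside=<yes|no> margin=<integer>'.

d = (4, -2),  |d|² = 20;  R = 1+2 = 3,  c = 20−3² = 11
v_rel = (4, -7),  |v_rel|² = 65;  v_rel·d = (4)·(4) + (-7)·(-2) = 30
65·t² − 60·t + 11 = 0  ⇒  m = 30² − 65·11 = 185
m = 185 > 0,  v_rel·d = 30 > 0  ⇒  inside

inside=yes margin=185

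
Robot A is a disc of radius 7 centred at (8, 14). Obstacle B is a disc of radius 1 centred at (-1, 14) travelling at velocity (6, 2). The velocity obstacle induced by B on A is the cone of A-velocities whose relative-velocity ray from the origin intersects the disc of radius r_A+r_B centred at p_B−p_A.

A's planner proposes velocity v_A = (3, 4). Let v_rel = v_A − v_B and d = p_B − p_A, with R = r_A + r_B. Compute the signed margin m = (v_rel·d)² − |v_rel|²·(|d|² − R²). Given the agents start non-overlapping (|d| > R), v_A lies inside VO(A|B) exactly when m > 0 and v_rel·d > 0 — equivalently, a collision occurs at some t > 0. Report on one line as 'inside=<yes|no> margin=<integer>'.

d = (-9, 0),  |d|² = 81;  R = 7+1 = 8,  c = 81−8² = 17
v_rel = (-3, 2),  |v_rel|² = 13;  v_rel·d = (-3)·(-9) + (2)·(0) = 27
13·t² − 54·t + 17 = 0  ⇒  m = 27² − 13·17 = 508
m = 508 > 0,  v_rel·d = 27 > 0  ⇒  inside

inside=yes margin=508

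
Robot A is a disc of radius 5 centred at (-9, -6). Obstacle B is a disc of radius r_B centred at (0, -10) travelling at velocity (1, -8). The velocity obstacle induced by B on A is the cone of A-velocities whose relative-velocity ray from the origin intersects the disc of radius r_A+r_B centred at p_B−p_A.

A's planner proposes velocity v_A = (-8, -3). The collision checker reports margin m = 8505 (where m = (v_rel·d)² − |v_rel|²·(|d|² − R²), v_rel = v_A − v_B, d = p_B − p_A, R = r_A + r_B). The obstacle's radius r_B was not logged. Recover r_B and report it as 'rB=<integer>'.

m = 8505
d = (9, -4);  v_rel = (-9, 5),  |v_rel|² = 106
v_rel×d = (-9)·(-4) − (5)·(9) = -9
since m = R²·106 − (-9)²:  R² = (81 + 8505) / 106 = 81
R = √81 = 9  ⇒  r_B = 9 − 5 = 4

rB=4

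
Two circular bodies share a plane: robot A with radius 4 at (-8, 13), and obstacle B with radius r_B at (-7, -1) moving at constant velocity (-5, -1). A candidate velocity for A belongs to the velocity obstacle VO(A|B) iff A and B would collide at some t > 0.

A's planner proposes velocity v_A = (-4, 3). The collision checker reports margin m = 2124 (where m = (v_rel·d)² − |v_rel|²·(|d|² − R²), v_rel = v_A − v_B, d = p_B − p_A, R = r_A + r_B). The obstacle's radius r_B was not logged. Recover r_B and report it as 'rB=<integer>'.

m = 2124
d = (1, -14);  v_rel = (1, 4),  |v_rel|² = 17
v_rel×d = (1)·(-14) − (4)·(1) = -18
since m = R²·17 − (-18)²:  R² = (324 + 2124) / 17 = 144
R = √144 = 12  ⇒  r_B = 12 − 4 = 8

rB=8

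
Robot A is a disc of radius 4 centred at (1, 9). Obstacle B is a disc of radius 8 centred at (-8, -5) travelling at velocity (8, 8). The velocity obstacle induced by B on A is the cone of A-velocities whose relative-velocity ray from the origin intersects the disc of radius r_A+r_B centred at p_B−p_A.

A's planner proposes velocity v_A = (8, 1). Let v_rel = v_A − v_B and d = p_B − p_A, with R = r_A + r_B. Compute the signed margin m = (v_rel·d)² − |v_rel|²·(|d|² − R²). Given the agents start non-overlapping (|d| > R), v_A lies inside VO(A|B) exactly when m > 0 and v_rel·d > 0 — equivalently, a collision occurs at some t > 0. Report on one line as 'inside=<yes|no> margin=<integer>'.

d = (-9, -14),  |d|² = 277;  R = 4+8 = 12,  c = 277−12² = 133
v_rel = (0, -7),  |v_rel|² = 49;  v_rel·d = (0)·(-9) + (-7)·(-14) = 98
49·t² − 196·t + 133 = 0  ⇒  m = 98² − 49·133 = 3087
m = 3087 > 0,  v_rel·d = 98 > 0  ⇒  inside

inside=yes margin=3087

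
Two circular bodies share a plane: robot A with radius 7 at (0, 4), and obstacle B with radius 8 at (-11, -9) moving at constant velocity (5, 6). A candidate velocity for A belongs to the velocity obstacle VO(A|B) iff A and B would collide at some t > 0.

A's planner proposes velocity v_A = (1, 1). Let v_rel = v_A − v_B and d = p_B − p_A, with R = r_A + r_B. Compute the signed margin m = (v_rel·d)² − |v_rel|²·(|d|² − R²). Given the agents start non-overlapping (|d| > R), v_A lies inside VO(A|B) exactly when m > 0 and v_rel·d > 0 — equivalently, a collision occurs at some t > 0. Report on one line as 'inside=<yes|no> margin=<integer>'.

d = (-11, -13),  |d|² = 290;  R = 7+8 = 15,  c = 290−15² = 65
v_rel = (-4, -5),  |v_rel|² = 41;  v_rel·d = (-4)·(-11) + (-5)·(-13) = 109
41·t² − 218·t + 65 = 0  ⇒  m = 109² − 41·65 = 9216
m = 9216 > 0,  v_rel·d = 109 > 0  ⇒  inside

inside=yes margin=9216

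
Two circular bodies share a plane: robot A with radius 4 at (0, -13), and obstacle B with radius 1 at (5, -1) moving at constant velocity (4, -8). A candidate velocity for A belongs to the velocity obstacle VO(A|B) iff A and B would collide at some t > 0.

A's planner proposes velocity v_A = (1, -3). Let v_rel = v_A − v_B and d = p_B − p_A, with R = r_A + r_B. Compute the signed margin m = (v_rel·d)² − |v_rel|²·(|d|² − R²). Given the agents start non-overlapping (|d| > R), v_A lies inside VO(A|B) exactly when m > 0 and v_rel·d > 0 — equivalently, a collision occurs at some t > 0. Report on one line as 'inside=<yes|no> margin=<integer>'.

d = (5, 12),  |d|² = 169;  R = 4+1 = 5,  c = 169−5² = 144
v_rel = (-3, 5),  |v_rel|² = 34;  v_rel·d = (-3)·(5) + (5)·(12) = 45
34·t² − 90·t + 144 = 0  ⇒  m = 45² − 34·144 = -2871
m = -2871 < 0,  v_rel·d = 45 > 0  ⇒  outside

inside=no margin=-2871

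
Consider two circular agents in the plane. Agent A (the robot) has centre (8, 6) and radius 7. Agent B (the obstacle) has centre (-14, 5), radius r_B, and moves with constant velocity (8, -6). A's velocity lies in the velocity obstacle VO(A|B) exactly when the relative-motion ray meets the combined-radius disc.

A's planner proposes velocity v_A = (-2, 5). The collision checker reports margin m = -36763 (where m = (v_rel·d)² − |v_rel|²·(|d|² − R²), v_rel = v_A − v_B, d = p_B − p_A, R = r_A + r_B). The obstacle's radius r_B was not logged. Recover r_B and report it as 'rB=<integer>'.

m = -36763
d = (-22, -1);  v_rel = (-10, 11),  |v_rel|² = 221
v_rel×d = (-10)·(-1) − (11)·(-22) = 252
since m = R²·221 − 252²:  R² = (63504 + -36763) / 221 = 121
R = √121 = 11  ⇒  r_B = 11 − 7 = 4

rB=4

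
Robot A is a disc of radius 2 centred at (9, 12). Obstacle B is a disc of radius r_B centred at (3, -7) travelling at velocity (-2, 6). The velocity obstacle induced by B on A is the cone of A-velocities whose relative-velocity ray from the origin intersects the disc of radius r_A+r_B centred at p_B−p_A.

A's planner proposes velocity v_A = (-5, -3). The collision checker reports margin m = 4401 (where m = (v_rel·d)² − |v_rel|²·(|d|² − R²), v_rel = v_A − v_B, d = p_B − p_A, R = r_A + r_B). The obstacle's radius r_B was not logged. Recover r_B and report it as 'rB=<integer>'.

m = 4401
d = (-6, -19);  v_rel = (-3, -9),  |v_rel|² = 90
v_rel×d = (-3)·(-19) − (-9)·(-6) = 3
since m = R²·90 − 3²:  R² = (9 + 4401) / 90 = 49
R = √49 = 7  ⇒  r_B = 7 − 2 = 5

rB=5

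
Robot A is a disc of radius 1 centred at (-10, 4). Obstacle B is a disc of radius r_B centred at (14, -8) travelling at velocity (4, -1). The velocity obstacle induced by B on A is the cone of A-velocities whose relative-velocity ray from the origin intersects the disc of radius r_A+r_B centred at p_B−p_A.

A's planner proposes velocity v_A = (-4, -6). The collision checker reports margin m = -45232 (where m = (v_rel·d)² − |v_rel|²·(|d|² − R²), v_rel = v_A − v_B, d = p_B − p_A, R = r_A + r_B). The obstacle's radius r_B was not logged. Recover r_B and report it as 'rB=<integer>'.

m = -45232
d = (24, -12);  v_rel = (-8, -5),  |v_rel|² = 89
v_rel×d = (-8)·(-12) − (-5)·(24) = 216
since m = R²·89 − 216²:  R² = (46656 + -45232) / 89 = 16
R = √16 = 4  ⇒  r_B = 4 − 1 = 3

rB=3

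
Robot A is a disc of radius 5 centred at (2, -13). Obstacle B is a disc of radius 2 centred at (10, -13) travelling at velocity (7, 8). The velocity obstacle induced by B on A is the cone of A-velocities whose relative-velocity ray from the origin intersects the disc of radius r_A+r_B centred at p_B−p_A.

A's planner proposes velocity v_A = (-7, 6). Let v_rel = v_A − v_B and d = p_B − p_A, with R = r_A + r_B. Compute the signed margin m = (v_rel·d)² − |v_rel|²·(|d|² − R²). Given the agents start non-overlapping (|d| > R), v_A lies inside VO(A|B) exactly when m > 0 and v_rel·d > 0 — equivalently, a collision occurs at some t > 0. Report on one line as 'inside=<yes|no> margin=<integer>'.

d = (8, 0),  |d|² = 64;  R = 5+2 = 7,  c = 64−7² = 15
v_rel = (-14, -2),  |v_rel|² = 200;  v_rel·d = (-14)·(8) + (-2)·(0) = -112
200·t² + 224·t + 15 = 0  ⇒  m = (-112)² − 200·15 = 9544
m = 9544 > 0,  v_rel·d = -112 < 0  ⇒  outside

inside=no margin=9544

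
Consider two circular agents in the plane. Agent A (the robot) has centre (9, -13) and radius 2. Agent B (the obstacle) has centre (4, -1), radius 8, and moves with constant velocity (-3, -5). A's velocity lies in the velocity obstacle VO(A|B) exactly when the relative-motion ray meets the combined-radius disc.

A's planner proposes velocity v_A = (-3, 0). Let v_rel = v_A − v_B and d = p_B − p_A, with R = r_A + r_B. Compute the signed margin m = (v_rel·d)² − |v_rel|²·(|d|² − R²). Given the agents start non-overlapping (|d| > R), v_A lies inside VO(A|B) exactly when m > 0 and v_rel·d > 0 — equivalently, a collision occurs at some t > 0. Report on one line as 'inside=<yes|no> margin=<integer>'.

d = (-5, 12),  |d|² = 169;  R = 2+8 = 10,  c = 169−10² = 69
v_rel = (0, 5),  |v_rel|² = 25;  v_rel·d = (0)·(-5) + (5)·(12) = 60
25·t² − 120·t + 69 = 0  ⇒  m = 60² − 25·69 = 1875
m = 1875 > 0,  v_rel·d = 60 > 0  ⇒  inside

inside=yes margin=1875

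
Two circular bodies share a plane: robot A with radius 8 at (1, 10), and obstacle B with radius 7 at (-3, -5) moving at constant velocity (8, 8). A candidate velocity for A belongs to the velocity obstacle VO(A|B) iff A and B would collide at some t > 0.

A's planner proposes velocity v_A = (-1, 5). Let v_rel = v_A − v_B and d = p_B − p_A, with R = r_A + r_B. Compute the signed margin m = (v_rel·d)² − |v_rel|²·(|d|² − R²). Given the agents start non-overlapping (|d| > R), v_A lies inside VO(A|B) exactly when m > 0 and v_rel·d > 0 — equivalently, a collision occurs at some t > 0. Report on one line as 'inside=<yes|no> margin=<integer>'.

d = (-4, -15),  |d|² = 241;  R = 8+7 = 15,  c = 241−15² = 16
v_rel = (-9, -3),  |v_rel|² = 90;  v_rel·d = (-9)·(-4) + (-3)·(-15) = 81
90·t² − 162·t + 16 = 0  ⇒  m = 81² − 90·16 = 5121
m = 5121 > 0,  v_rel·d = 81 > 0  ⇒  inside

inside=yes margin=5121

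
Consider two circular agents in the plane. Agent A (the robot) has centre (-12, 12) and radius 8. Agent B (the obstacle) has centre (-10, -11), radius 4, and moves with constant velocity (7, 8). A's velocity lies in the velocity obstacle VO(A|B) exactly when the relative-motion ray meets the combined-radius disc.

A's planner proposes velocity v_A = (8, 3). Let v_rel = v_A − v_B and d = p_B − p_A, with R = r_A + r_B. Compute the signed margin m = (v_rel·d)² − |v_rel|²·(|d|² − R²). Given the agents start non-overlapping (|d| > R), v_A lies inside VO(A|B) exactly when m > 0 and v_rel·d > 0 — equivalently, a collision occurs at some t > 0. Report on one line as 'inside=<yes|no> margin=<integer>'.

d = (2, -23),  |d|² = 533;  R = 8+4 = 12,  c = 533−12² = 389
v_rel = (1, -5),  |v_rel|² = 26;  v_rel·d = (1)·(2) + (-5)·(-23) = 117
26·t² − 234·t + 389 = 0  ⇒  m = 117² − 26·389 = 3575
m = 3575 > 0,  v_rel·d = 117 > 0  ⇒  inside

inside=yes margin=3575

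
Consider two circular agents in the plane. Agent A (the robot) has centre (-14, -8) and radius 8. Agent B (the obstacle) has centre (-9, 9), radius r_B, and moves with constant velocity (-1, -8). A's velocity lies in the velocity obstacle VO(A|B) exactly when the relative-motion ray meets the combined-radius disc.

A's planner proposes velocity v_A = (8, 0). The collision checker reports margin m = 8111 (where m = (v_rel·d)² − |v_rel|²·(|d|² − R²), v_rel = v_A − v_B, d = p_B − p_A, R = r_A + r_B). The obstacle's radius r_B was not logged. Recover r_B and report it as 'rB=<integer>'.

m = 8111
d = (5, 17);  v_rel = (9, 8),  |v_rel|² = 145
v_rel×d = (9)·(17) − (8)·(5) = 113
since m = R²·145 − 113²:  R² = (12769 + 8111) / 145 = 144
R = √144 = 12  ⇒  r_B = 12 − 8 = 4

rB=4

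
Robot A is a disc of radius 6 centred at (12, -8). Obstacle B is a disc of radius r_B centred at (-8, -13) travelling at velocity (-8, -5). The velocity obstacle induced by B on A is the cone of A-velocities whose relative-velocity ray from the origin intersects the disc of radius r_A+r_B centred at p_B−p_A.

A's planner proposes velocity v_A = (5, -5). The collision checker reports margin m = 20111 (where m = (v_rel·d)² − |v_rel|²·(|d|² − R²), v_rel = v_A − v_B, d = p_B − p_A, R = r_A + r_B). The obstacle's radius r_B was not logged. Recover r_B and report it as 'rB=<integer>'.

m = 20111
d = (-20, -5);  v_rel = (13, 0),  |v_rel|² = 169
v_rel×d = (13)·(-5) − (0)·(-20) = -65
since m = R²·169 − (-65)²:  R² = (4225 + 20111) / 169 = 144
R = √144 = 12  ⇒  r_B = 12 − 6 = 6

rB=6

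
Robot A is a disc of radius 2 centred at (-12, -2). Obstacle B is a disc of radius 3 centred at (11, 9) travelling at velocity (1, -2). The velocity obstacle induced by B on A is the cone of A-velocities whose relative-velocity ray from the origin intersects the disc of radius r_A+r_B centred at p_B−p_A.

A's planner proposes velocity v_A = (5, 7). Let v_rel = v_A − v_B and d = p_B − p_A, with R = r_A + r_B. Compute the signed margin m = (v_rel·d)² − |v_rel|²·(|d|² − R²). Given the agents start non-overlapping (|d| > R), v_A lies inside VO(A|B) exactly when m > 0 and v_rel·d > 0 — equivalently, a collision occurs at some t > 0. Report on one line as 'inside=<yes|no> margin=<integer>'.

d = (23, 11),  |d|² = 650;  R = 2+3 = 5,  c = 650−5² = 625
v_rel = (4, 9),  |v_rel|² = 97;  v_rel·d = (4)·(23) + (9)·(11) = 191
97·t² − 382·t + 625 = 0  ⇒  m = 191² − 97·625 = -24144
m = -24144 < 0,  v_rel·d = 191 > 0  ⇒  outside

inside=no margin=-24144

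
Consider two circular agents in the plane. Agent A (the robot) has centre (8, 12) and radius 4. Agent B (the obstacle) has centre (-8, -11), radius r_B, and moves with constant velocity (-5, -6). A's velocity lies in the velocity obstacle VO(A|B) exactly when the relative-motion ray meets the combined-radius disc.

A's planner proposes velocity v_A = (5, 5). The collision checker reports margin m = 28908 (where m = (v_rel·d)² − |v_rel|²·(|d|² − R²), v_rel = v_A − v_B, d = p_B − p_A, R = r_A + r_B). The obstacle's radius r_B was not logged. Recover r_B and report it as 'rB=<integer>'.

m = 28908
d = (-16, -23);  v_rel = (10, 11),  |v_rel|² = 221
v_rel×d = (10)·(-23) − (11)·(-16) = -54
since m = R²·221 − (-54)²:  R² = (2916 + 28908) / 221 = 144
R = √144 = 12  ⇒  r_B = 12 − 4 = 8

rB=8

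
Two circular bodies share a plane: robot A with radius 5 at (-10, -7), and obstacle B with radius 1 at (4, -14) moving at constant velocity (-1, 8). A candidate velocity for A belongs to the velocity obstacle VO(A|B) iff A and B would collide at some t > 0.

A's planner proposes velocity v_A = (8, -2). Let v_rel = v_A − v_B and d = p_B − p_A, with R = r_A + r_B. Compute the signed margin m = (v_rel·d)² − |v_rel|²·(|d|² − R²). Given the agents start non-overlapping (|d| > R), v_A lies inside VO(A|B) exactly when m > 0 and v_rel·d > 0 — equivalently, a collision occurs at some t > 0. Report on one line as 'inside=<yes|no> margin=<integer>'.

d = (14, -7),  |d|² = 245;  R = 5+1 = 6,  c = 245−6² = 209
v_rel = (9, -10),  |v_rel|² = 181;  v_rel·d = (9)·(14) + (-10)·(-7) = 196
181·t² − 392·t + 209 = 0  ⇒  m = 196² − 181·209 = 587
m = 587 > 0,  v_rel·d = 196 > 0  ⇒  inside

inside=yes margin=587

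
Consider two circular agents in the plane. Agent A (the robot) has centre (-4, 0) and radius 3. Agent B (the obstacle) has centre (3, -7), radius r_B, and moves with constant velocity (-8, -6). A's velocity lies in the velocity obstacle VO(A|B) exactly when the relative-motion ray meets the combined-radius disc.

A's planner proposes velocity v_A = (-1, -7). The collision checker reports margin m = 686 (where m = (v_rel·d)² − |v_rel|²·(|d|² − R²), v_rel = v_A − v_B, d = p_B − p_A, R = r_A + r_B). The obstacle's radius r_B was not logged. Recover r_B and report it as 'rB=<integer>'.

m = 686
d = (7, -7);  v_rel = (7, -1),  |v_rel|² = 50
v_rel×d = (7)·(-7) − (-1)·(7) = -42
since m = R²·50 − (-42)²:  R² = (1764 + 686) / 50 = 49
R = √49 = 7  ⇒  r_B = 7 − 3 = 4

rB=4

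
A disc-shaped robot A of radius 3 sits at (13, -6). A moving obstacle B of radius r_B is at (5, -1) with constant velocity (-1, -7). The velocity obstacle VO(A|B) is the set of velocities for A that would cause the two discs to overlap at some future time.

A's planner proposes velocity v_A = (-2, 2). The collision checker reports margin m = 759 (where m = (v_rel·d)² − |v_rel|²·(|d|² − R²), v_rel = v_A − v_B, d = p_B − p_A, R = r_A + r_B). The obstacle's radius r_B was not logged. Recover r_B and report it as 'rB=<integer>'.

m = 759
d = (-8, 5);  v_rel = (-1, 9),  |v_rel|² = 82
v_rel×d = (-1)·(5) − (9)·(-8) = 67
since m = R²·82 − 67²:  R² = (4489 + 759) / 82 = 64
R = √64 = 8  ⇒  r_B = 8 − 3 = 5

rB=5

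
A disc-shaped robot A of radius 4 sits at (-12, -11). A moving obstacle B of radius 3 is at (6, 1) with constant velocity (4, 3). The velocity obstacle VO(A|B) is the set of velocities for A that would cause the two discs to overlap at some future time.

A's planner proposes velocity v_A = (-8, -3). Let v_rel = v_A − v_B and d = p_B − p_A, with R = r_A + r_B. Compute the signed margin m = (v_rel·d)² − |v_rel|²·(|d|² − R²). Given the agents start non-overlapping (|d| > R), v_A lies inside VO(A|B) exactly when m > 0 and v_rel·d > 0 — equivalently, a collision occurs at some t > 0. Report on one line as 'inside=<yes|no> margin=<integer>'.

d = (18, 12),  |d|² = 468;  R = 4+3 = 7,  c = 468−7² = 419
v_rel = (-12, -6),  |v_rel|² = 180;  v_rel·d = (-12)·(18) + (-6)·(12) = -288
180·t² + 576·t + 419 = 0  ⇒  m = (-288)² − 180·419 = 7524
m = 7524 > 0,  v_rel·d = -288 < 0  ⇒  outside

inside=no margin=7524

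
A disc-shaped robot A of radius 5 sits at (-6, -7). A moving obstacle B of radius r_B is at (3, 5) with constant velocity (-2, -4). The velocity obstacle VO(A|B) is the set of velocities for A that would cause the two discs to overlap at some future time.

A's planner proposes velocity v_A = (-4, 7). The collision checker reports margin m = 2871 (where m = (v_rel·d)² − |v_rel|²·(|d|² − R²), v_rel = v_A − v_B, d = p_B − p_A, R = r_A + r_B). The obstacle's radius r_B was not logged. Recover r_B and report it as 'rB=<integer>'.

m = 2871
d = (9, 12);  v_rel = (-2, 11),  |v_rel|² = 125
v_rel×d = (-2)·(12) − (11)·(9) = -123
since m = R²·125 − (-123)²:  R² = (15129 + 2871) / 125 = 144
R = √144 = 12  ⇒  r_B = 12 − 5 = 7

rB=7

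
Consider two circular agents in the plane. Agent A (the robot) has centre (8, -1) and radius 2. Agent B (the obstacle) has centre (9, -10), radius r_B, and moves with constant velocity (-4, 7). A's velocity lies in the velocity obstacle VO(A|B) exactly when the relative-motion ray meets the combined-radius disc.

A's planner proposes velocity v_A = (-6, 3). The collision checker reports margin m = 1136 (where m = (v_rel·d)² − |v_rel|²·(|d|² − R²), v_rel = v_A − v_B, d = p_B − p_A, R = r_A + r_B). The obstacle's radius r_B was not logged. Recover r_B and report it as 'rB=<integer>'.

m = 1136
d = (1, -9);  v_rel = (-2, -4),  |v_rel|² = 20
v_rel×d = (-2)·(-9) − (-4)·(1) = 22
since m = R²·20 − 22²:  R² = (484 + 1136) / 20 = 81
R = √81 = 9  ⇒  r_B = 9 − 2 = 7

rB=7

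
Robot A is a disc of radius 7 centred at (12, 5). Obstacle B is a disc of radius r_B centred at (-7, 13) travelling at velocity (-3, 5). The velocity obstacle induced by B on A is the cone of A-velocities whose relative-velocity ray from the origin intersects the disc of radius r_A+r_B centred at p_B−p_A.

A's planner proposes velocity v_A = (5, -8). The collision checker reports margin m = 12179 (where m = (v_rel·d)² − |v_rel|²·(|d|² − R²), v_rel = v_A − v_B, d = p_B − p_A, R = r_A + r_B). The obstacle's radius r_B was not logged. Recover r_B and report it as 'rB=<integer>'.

m = 12179
d = (-19, 8);  v_rel = (8, -13),  |v_rel|² = 233
v_rel×d = (8)·(8) − (-13)·(-19) = -183
since m = R²·233 − (-183)²:  R² = (33489 + 12179) / 233 = 196
R = √196 = 14  ⇒  r_B = 14 − 7 = 7

rB=7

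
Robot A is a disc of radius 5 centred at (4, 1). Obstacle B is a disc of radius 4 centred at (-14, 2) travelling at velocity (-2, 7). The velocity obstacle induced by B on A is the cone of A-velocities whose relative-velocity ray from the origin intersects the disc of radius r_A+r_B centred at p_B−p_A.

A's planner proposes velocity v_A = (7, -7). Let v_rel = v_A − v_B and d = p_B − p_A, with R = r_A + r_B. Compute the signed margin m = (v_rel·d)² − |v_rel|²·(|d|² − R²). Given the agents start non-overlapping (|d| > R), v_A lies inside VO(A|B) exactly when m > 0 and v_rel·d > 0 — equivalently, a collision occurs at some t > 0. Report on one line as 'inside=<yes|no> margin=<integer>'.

d = (-18, 1),  |d|² = 325;  R = 5+4 = 9,  c = 325−9² = 244
v_rel = (9, -14),  |v_rel|² = 277;  v_rel·d = (9)·(-18) + (-14)·(1) = -176
277·t² + 352·t + 244 = 0  ⇒  m = (-176)² − 277·244 = -36612
m = -36612 < 0,  v_rel·d = -176 < 0  ⇒  outside

inside=no margin=-36612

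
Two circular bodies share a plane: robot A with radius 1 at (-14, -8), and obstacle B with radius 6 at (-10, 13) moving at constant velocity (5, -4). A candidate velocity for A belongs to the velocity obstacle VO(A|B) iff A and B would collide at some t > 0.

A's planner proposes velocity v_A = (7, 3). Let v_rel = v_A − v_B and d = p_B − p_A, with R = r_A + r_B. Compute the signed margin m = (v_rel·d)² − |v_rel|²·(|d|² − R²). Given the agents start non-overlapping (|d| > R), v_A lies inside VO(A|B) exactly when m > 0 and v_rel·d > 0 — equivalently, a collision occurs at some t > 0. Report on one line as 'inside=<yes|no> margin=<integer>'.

d = (4, 21),  |d|² = 457;  R = 1+6 = 7,  c = 457−7² = 408
v_rel = (2, 7),  |v_rel|² = 53;  v_rel·d = (2)·(4) + (7)·(21) = 155
53·t² − 310·t + 408 = 0  ⇒  m = 155² − 53·408 = 2401
m = 2401 > 0,  v_rel·d = 155 > 0  ⇒  inside

inside=yes margin=2401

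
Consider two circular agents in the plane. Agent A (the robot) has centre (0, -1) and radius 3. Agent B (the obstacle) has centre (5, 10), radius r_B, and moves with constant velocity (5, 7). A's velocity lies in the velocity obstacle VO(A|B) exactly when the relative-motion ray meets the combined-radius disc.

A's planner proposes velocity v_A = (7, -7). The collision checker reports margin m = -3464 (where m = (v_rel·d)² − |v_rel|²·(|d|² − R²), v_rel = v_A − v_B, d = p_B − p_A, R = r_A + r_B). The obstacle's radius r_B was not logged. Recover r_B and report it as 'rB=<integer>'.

m = -3464
d = (5, 11);  v_rel = (2, -14),  |v_rel|² = 200
v_rel×d = (2)·(11) − (-14)·(5) = 92
since m = R²·200 − 92²:  R² = (8464 + -3464) / 200 = 25
R = √25 = 5  ⇒  r_B = 5 − 3 = 2

rB=2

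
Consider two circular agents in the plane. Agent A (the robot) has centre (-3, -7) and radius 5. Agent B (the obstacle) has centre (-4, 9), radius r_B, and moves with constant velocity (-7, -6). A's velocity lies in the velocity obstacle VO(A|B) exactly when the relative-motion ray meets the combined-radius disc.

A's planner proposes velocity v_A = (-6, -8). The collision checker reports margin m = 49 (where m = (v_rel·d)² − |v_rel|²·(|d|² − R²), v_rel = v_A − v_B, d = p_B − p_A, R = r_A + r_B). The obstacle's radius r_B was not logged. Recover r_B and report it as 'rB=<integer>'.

m = 49
d = (-1, 16);  v_rel = (1, -2),  |v_rel|² = 5
v_rel×d = (1)·(16) − (-2)·(-1) = 14
since m = R²·5 − 14²:  R² = (196 + 49) / 5 = 49
R = √49 = 7  ⇒  r_B = 7 − 5 = 2

rB=2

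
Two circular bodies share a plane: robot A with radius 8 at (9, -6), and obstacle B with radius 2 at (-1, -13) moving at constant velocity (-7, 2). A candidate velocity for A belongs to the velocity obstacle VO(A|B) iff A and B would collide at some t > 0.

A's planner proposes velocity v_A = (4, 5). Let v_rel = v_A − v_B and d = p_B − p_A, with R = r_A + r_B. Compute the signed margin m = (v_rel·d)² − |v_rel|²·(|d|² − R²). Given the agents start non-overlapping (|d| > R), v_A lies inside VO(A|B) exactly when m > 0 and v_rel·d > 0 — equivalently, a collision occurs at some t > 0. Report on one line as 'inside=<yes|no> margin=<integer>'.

d = (-10, -7),  |d|² = 149;  R = 8+2 = 10,  c = 149−10² = 49
v_rel = (11, 3),  |v_rel|² = 130;  v_rel·d = (11)·(-10) + (3)·(-7) = -131
130·t² + 262·t + 49 = 0  ⇒  m = (-131)² − 130·49 = 10791
m = 10791 > 0,  v_rel·d = -131 < 0  ⇒  outside

inside=no margin=10791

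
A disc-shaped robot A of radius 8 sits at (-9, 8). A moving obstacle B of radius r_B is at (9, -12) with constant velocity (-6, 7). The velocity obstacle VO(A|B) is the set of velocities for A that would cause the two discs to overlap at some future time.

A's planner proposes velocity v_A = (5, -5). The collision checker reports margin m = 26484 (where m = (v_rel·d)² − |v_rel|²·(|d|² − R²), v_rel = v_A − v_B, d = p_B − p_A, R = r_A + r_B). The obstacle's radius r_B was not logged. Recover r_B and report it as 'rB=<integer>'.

m = 26484
d = (18, -20);  v_rel = (11, -12),  |v_rel|² = 265
v_rel×d = (11)·(-20) − (-12)·(18) = -4
since m = R²·265 − (-4)²:  R² = (16 + 26484) / 265 = 100
R = √100 = 10  ⇒  r_B = 10 − 8 = 2

rB=2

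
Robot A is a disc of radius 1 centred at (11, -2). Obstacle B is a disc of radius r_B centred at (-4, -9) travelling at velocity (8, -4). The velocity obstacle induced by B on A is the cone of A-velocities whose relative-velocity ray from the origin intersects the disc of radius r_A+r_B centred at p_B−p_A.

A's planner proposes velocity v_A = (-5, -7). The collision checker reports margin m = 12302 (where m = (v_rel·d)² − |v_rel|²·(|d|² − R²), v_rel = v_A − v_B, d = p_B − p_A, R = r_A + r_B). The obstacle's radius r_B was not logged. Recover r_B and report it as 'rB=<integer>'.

m = 12302
d = (-15, -7);  v_rel = (-13, -3),  |v_rel|² = 178
v_rel×d = (-13)·(-7) − (-3)·(-15) = 46
since m = R²·178 − 46²:  R² = (2116 + 12302) / 178 = 81
R = √81 = 9  ⇒  r_B = 9 − 1 = 8

rB=8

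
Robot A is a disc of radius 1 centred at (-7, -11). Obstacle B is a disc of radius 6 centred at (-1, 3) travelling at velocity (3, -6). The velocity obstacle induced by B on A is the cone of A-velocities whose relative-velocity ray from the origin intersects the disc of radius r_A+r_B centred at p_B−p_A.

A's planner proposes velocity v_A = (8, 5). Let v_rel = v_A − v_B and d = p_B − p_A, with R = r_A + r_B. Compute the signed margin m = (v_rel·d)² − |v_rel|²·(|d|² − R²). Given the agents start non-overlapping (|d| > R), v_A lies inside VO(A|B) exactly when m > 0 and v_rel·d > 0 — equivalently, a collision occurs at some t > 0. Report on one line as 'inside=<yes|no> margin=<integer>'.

d = (6, 14),  |d|² = 232;  R = 1+6 = 7,  c = 232−7² = 183
v_rel = (5, 11),  |v_rel|² = 146;  v_rel·d = (5)·(6) + (11)·(14) = 184
146·t² − 368·t + 183 = 0  ⇒  m = 184² − 146·183 = 7138
m = 7138 > 0,  v_rel·d = 184 > 0  ⇒  inside

inside=yes margin=7138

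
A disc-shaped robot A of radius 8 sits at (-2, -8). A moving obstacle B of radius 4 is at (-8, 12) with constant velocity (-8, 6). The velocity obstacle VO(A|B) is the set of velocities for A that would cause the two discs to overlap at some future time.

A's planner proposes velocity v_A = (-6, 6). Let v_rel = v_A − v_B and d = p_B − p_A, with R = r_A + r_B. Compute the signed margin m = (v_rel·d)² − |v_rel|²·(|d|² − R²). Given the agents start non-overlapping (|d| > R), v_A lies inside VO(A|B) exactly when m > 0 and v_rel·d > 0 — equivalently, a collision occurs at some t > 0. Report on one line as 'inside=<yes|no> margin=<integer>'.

d = (-6, 20),  |d|² = 436;  R = 8+4 = 12,  c = 436−12² = 292
v_rel = (2, 0),  |v_rel|² = 4;  v_rel·d = (2)·(-6) + (0)·(20) = -12
4·t² + 24·t + 292 = 0  ⇒  m = (-12)² − 4·292 = -1024
m = -1024 < 0,  v_rel·d = -12 < 0  ⇒  outside

inside=no margin=-1024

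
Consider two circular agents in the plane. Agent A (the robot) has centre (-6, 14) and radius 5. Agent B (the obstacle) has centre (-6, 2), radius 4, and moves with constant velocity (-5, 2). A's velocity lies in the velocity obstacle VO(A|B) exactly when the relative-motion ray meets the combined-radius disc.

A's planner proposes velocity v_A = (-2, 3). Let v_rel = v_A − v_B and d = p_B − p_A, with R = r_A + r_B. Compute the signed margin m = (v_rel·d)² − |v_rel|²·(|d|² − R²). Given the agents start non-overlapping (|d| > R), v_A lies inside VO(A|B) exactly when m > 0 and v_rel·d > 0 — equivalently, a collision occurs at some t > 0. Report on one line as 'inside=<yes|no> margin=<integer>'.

d = (0, -12),  |d|² = 144;  R = 5+4 = 9,  c = 144−9² = 63
v_rel = (3, 1),  |v_rel|² = 10;  v_rel·d = (3)·(0) + (1)·(-12) = -12
10·t² + 24·t + 63 = 0  ⇒  m = (-12)² − 10·63 = -486
m = -486 < 0,  v_rel·d = -12 < 0  ⇒  outside

inside=no margin=-486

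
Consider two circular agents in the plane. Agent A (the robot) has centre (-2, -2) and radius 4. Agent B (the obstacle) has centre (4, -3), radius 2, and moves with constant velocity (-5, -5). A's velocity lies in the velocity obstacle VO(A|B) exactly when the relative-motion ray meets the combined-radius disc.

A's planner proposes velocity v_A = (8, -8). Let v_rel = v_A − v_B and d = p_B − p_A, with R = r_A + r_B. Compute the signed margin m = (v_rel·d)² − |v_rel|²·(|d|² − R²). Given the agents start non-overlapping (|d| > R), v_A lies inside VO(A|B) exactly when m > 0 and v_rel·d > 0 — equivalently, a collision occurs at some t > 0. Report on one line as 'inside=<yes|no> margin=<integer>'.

d = (6, -1),  |d|² = 37;  R = 4+2 = 6,  c = 37−6² = 1
v_rel = (13, -3),  |v_rel|² = 178;  v_rel·d = (13)·(6) + (-3)·(-1) = 81
178·t² − 162·t + 1 = 0  ⇒  m = 81² − 178·1 = 6383
m = 6383 > 0,  v_rel·d = 81 > 0  ⇒  inside

inside=yes margin=6383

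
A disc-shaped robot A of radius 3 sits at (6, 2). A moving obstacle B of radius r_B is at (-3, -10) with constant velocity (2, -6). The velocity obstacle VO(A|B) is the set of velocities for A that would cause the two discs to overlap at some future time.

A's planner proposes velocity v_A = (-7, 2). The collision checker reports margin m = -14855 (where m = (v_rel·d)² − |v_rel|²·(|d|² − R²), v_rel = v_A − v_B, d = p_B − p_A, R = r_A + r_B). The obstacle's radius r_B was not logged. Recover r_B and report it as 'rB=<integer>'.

m = -14855
d = (-9, -12);  v_rel = (-9, 8),  |v_rel|² = 145
v_rel×d = (-9)·(-12) − (8)·(-9) = 180
since m = R²·145 − 180²:  R² = (32400 + -14855) / 145 = 121
R = √121 = 11  ⇒  r_B = 11 − 3 = 8

rB=8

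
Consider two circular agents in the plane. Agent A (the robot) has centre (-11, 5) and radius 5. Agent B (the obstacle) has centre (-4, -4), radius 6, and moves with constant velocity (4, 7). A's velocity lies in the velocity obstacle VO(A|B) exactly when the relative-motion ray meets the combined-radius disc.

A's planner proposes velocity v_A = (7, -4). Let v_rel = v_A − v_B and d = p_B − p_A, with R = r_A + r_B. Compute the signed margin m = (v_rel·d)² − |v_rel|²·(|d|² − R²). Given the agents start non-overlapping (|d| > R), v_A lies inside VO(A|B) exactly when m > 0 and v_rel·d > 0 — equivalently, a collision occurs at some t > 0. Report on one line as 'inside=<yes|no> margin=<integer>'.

d = (7, -9),  |d|² = 130;  R = 5+6 = 11,  c = 130−11² = 9
v_rel = (3, -11),  |v_rel|² = 130;  v_rel·d = (3)·(7) + (-11)·(-9) = 120
130·t² − 240·t + 9 = 0  ⇒  m = 120² − 130·9 = 13230
m = 13230 > 0,  v_rel·d = 120 > 0  ⇒  inside

inside=yes margin=13230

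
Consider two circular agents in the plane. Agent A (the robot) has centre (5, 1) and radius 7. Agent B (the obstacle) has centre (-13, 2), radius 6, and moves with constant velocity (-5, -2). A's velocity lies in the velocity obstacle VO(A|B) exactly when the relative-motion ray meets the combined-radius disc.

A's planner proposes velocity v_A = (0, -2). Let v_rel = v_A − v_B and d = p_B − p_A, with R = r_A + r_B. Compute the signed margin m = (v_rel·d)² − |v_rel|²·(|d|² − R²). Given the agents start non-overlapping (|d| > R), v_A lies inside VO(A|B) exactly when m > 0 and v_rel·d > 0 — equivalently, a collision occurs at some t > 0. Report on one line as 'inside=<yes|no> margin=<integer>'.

d = (-18, 1),  |d|² = 325;  R = 7+6 = 13,  c = 325−13² = 156
v_rel = (5, 0),  |v_rel|² = 25;  v_rel·d = (5)·(-18) + (0)·(1) = -90
25·t² + 180·t + 156 = 0  ⇒  m = (-90)² − 25·156 = 4200
m = 4200 > 0,  v_rel·d = -90 < 0  ⇒  outside

inside=no margin=4200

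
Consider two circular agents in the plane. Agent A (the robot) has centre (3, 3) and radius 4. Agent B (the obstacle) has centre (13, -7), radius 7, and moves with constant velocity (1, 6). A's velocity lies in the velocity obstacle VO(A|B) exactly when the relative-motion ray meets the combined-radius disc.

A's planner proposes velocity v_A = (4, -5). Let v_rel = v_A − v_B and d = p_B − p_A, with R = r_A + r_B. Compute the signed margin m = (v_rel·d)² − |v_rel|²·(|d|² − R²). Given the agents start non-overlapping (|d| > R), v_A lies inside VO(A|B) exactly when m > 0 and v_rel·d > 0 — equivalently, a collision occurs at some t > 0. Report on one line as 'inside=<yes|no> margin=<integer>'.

d = (10, -10),  |d|² = 200;  R = 4+7 = 11,  c = 200−11² = 79
v_rel = (3, -11),  |v_rel|² = 130;  v_rel·d = (3)·(10) + (-11)·(-10) = 140
130·t² − 280·t + 79 = 0  ⇒  m = 140² − 130·79 = 9330
m = 9330 > 0,  v_rel·d = 140 > 0  ⇒  inside

inside=yes margin=9330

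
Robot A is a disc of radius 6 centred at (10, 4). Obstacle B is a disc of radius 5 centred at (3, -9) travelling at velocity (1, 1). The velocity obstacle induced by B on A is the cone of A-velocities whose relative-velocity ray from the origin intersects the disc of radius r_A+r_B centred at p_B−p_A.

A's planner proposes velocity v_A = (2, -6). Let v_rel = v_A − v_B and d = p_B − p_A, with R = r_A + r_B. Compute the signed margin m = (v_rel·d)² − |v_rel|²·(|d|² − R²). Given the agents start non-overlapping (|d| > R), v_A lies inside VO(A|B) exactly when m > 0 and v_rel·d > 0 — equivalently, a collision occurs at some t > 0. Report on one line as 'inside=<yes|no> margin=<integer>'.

d = (-7, -13),  |d|² = 218;  R = 6+5 = 11,  c = 218−11² = 97
v_rel = (1, -7),  |v_rel|² = 50;  v_rel·d = (1)·(-7) + (-7)·(-13) = 84
50·t² − 168·t + 97 = 0  ⇒  m = 84² − 50·97 = 2206
m = 2206 > 0,  v_rel·d = 84 > 0  ⇒  inside

inside=yes margin=2206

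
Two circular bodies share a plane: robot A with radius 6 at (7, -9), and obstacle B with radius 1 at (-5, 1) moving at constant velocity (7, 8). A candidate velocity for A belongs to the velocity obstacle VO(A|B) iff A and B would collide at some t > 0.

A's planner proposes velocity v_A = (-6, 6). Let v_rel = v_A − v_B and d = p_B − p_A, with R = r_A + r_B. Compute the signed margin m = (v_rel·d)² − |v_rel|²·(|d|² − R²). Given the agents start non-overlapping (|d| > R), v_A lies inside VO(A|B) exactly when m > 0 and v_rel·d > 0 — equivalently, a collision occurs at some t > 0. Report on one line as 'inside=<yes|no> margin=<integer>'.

d = (-12, 10),  |d|² = 244;  R = 6+1 = 7,  c = 244−7² = 195
v_rel = (-13, -2),  |v_rel|² = 173;  v_rel·d = (-13)·(-12) + (-2)·(10) = 136
173·t² − 272·t + 195 = 0  ⇒  m = 136² − 173·195 = -15239
m = -15239 < 0,  v_rel·d = 136 > 0  ⇒  outside

inside=no margin=-15239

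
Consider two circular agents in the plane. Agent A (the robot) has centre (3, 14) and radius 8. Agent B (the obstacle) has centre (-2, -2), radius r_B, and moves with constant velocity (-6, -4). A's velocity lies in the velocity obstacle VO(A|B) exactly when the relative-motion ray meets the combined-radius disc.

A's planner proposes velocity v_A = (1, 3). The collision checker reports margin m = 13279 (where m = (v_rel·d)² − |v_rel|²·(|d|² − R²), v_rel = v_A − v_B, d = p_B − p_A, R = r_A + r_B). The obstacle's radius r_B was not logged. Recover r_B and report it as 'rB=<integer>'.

m = 13279
d = (-5, -16);  v_rel = (7, 7),  |v_rel|² = 98
v_rel×d = (7)·(-16) − (7)·(-5) = -77
since m = R²·98 − (-77)²:  R² = (5929 + 13279) / 98 = 196
R = √196 = 14  ⇒  r_B = 14 − 8 = 6

rB=6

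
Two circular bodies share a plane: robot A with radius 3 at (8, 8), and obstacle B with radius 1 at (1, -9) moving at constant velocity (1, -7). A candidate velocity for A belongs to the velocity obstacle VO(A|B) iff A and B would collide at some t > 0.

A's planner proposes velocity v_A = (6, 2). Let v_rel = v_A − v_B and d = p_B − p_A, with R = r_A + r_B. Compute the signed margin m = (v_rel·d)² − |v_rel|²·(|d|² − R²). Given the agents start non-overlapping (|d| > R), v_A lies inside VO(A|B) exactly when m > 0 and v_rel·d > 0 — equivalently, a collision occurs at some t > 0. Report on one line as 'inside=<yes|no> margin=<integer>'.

d = (-7, -17),  |d|² = 338;  R = 3+1 = 4,  c = 338−4² = 322
v_rel = (5, 9),  |v_rel|² = 106;  v_rel·d = (5)·(-7) + (9)·(-17) = -188
106·t² + 376·t + 322 = 0  ⇒  m = (-188)² − 106·322 = 1212
m = 1212 > 0,  v_rel·d = -188 < 0  ⇒  outside

inside=no margin=1212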